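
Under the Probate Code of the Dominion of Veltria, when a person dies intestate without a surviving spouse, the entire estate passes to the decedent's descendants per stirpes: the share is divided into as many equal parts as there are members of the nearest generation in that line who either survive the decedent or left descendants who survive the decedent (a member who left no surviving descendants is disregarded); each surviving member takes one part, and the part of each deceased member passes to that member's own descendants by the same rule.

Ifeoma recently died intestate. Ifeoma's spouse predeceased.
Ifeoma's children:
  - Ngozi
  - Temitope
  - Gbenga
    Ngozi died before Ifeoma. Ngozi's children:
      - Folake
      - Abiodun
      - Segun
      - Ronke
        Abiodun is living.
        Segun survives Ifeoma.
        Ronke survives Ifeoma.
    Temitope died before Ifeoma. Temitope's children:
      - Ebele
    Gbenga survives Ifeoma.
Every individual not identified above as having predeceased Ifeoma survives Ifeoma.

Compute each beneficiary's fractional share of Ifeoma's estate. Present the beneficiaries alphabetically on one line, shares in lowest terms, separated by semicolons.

Abiodun 1/12; Ebele 1/3; Folake 1/12; Gbenga 1/3; Ronke 1/12; Segun 1/12

There is no surviving spouse, so the entire estate passes to Ifeoma's descendants per stirpes.
The estate is divided into 3 equal shares of 1/3 among Ngozi, Temitope, Gbenga.
Ngozi predeceased; the 1/3 allotted to Ngozi's branch passes to Ngozi's issue by representation.
The 1/3 is divided into 4 equal shares of 1/12 among Folake, Abiodun, Segun, Ronke.
Folake is living and takes 1/12.
Abiodun is living and takes 1/12.
Segun is living and takes 1/12.
Ronke is living and takes 1/12.
Temitope predeceased; the 1/3 allotted to Temitope's branch passes to Temitope's issue by representation.
Ebele is the sole taker at this level and receives the full 1/3.
Gbenga is living and takes 1/3.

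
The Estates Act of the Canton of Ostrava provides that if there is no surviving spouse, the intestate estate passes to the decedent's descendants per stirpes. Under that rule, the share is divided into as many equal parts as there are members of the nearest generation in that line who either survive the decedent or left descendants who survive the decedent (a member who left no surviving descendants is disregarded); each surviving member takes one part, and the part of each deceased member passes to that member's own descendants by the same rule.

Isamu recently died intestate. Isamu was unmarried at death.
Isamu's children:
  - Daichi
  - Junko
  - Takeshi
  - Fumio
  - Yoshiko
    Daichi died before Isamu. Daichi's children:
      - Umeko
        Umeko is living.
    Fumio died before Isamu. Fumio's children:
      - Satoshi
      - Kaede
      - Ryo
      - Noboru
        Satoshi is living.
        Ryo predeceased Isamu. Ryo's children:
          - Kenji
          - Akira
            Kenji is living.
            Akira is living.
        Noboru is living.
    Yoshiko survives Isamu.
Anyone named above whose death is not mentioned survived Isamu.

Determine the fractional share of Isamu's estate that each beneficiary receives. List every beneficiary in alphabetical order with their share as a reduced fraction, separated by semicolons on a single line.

Akira 1/40; Junko 1/5; Kaede 1/20; Kenji 1/40; Noboru 1/20; Satoshi 1/20; Takeshi 1/5; Umeko 1/5; Yoshiko 1/5

There is no surviving spouse, so the entire estate passes to Isamu's descendants per stirpes.
The estate is divided into 5 equal shares of 1/5 among Daichi, Junko, Takeshi, Fumio, Yoshiko.
Daichi predeceased; the 1/5 allotted to Daichi's branch passes to Daichi's issue by representation.
Umeko is the sole taker at this level and receives the full 1/5.
Junko is living and takes 1/5.
Takeshi is living and takes 1/5.
Fumio predeceased; the 1/5 allotted to Fumio's branch passes to Fumio's issue by representation.
The 1/5 is divided into 4 equal shares of 1/20 among Satoshi, Kaede, Ryo, Noboru.
Satoshi is living and takes 1/20.
Kaede is living and takes 1/20.
Ryo predeceased; the 1/20 allotted to Ryo's branch passes to Ryo's issue by representation.
The 1/20 is divided into 2 equal shares of 1/40 among Kenji, Akira.
Kenji is living and takes 1/40.
Akira is living and takes 1/40.
Noboru is living and takes 1/20.
Yoshiko is living and takes 1/5.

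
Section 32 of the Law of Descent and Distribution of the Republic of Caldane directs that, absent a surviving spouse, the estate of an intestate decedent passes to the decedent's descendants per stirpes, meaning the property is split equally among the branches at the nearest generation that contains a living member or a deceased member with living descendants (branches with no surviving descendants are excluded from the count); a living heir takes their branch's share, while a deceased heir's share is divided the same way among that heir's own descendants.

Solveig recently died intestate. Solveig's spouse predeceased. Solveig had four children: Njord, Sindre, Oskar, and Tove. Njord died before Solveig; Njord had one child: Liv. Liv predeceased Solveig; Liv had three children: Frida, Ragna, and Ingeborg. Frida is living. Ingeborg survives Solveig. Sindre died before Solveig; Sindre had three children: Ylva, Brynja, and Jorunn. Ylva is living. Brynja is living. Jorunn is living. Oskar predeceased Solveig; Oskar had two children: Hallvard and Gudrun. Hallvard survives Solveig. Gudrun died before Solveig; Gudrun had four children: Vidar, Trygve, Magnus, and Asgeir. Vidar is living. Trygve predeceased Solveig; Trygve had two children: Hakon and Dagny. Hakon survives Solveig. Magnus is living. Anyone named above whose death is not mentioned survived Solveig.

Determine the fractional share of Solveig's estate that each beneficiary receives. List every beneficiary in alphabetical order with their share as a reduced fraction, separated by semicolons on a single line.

There is no surviving spouse, so the entire estate passes to Solveig's descendants per stirpes.
The estate is divided into 4 equal shares of 1/4 among Njord, Sindre, Oskar, Tove.
Njord predeceased; the 1/4 allotted to Njord's branch passes to Njord's issue by representation.
Liv's line is the sole branch at this level, so the full 1/4 passes to Liv's issue by representation.
The 1/4 is divided into 3 equal shares of 1/12 among Frida, Ragna, Ingeborg.
Frida is living and takes 1/12.
Ragna is living and takes 1/12.
Ingeborg is living and takes 1/12.
Sindre predeceased; the 1/4 allotted to Sindre's branch passes to Sindre's issue by representation.
The 1/4 is divided into 3 equal shares of 1/12 among Ylva, Brynja, Jorunn.
Ylva is living and takes 1/12.
Brynja is living and takes 1/12.
Jorunn is living and takes 1/12.
Oskar predeceased; the 1/4 allotted to Oskar's branch passes to Oskar's issue by representation.
The 1/4 is divided into 2 equal shares of 1/8 among Hallvard, Gudrun.
Hallvard is living and takes 1/8.
Gudrun predeceased; the 1/8 allotted to Gudrun's branch passes to Gudrun's issue by representation.
The 1/8 is divided into 4 equal shares of 1/32 among Vidar, Trygve, Magnus, Asgeir.
Vidar is living and takes 1/32.
Trygve predeceased; the 1/32 allotted to Trygve's branch passes to Trygve's issue by representation.
The 1/32 is divided into 2 equal shares of 1/64 among Hakon, Dagny.
Hakon is living and takes 1/64.
Dagny is living and takes 1/64.
Magnus is living and takes 1/32.
Asgeir is living and takes 1/32.
Tove is living and takes 1/4.

Asgeir 1/32; Brynja 1/12; Dagny 1/64; Frida 1/12; Hakon 1/64; Hallvard 1/8; Ingeborg 1/12; Jorunn 1/12; Magnus 1/32; Ragna 1/12; Tove 1/4; Vidar 1/32; Ylva 1/12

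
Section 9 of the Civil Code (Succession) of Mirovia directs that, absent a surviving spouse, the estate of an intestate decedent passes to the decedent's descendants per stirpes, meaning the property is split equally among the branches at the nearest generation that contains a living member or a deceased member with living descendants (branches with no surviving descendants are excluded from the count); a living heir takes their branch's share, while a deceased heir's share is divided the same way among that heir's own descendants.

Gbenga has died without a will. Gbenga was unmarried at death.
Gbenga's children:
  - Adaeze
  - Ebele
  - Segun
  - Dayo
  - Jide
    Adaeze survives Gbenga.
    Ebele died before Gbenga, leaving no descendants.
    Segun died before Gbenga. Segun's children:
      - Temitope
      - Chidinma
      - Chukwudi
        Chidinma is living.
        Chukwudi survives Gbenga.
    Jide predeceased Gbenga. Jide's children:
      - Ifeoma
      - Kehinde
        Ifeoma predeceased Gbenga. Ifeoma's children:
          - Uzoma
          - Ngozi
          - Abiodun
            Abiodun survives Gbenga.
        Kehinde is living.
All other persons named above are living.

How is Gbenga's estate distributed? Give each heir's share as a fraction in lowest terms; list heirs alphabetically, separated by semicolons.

Abiodun 1/24; Adaeze 1/4; Chidinma 1/12; Chukwudi 1/12; Dayo 1/4; Kehinde 1/8; Ngozi 1/24; Temitope 1/12; Uzoma 1/24

There is no surviving spouse, so the entire estate passes to Gbenga's descendants per stirpes.
Ebele left no surviving issue, so that branch lapses and is disregarded.
The estate is divided into 4 equal shares of 1/4 among Adaeze, Segun, Dayo, Jide.
Adaeze is living and takes 1/4.
Segun predeceased; the 1/4 allotted to Segun's branch passes to Segun's issue by representation.
The 1/4 is divided into 3 equal shares of 1/12 among Temitope, Chidinma, Chukwudi.
Temitope is living and takes 1/12.
Chidinma is living and takes 1/12.
Chukwudi is living and takes 1/12.
Dayo is living and takes 1/4.
Jide predeceased; the 1/4 allotted to Jide's branch passes to Jide's issue by representation.
The 1/4 is divided into 2 equal shares of 1/8 among Ifeoma, Kehinde.
Ifeoma predeceased; the 1/8 allotted to Ifeoma's branch passes to Ifeoma's issue by representation.
The 1/8 is divided into 3 equal shares of 1/24 among Uzoma, Ngozi, Abiodun.
Uzoma is living and takes 1/24.
Ngozi is living and takes 1/24.
Abiodun is living and takes 1/24.
Kehinde is living and takes 1/8.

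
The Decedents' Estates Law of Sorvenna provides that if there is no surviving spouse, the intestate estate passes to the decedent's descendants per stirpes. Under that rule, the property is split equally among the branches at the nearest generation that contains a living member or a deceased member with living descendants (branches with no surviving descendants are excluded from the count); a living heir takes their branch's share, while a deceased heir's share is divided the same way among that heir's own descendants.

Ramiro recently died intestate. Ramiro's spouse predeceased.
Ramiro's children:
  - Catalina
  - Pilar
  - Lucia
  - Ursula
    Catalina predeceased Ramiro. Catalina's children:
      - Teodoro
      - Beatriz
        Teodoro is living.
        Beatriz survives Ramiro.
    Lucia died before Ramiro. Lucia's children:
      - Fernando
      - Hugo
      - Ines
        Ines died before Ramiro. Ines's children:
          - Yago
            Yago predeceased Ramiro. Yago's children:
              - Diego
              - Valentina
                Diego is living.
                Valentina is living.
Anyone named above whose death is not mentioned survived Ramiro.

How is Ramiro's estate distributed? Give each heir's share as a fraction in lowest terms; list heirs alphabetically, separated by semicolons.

There is no surviving spouse, so the entire estate passes to Ramiro's descendants per stirpes.
The estate is divided into 4 equal shares of 1/4 among Catalina, Pilar, Lucia, Ursula.
Catalina predeceased; the 1/4 allotted to Catalina's branch passes to Catalina's issue by representation.
The 1/4 is divided into 2 equal shares of 1/8 among Teodoro, Beatriz.
Teodoro is living and takes 1/8.
Beatriz is living and takes 1/8.
Pilar is living and takes 1/4.
Lucia predeceased; the 1/4 allotted to Lucia's branch passes to Lucia's issue by representation.
The 1/4 is divided into 3 equal shares of 1/12 among Fernando, Hugo, Ines.
Fernando is living and takes 1/12.
Hugo is living and takes 1/12.
Ines predeceased; the 1/12 allotted to Ines's branch passes to Ines's issue by representation.
Yago's line is the sole branch at this level, so the full 1/12 passes to Yago's issue by representation.
The 1/12 is divided into 2 equal shares of 1/24 among Diego, Valentina.
Diego is living and takes 1/24.
Valentina is living and takes 1/24.
Ursula is living and takes 1/4.

Beatriz 1/8; Diego 1/24; Fernando 1/12; Hugo 1/12; Pilar 1/4; Teodoro 1/8; Ursula 1/4; Valentina 1/24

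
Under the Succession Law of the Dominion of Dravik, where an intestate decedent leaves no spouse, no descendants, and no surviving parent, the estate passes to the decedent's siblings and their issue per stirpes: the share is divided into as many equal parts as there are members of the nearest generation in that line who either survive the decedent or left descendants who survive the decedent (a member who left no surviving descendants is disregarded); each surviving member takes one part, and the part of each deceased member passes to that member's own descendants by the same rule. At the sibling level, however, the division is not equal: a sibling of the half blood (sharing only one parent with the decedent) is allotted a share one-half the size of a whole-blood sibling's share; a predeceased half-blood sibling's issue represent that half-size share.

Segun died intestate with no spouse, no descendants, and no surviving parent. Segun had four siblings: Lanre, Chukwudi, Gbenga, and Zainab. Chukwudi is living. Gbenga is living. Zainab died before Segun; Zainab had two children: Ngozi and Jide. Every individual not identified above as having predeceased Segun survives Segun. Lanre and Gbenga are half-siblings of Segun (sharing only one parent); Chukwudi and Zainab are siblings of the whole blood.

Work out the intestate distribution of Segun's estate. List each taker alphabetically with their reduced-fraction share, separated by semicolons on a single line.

No spouse, descendants, or parent survives, so the estate passes to Segun's siblings per stirpes.
Half-blood siblings count for one-half the weight of whole-blood siblings at the initial division.
Dividing 1 in proportion to weights (total weight 3): Lanre (weight 1/2) → 1/6; Chukwudi (weight 1) → 1/3; Gbenga (weight 1/2) → 1/6; Zainab (weight 1) → 1/3.
Lanre is living and takes 1/6.
Chukwudi is living and takes 1/3.
Gbenga is living and takes 1/6.
Zainab predeceased; the 1/3 allotted to Zainab's branch passes to Zainab's issue by representation.
The 1/3 is divided into 2 equal shares of 1/6 among Ngozi, Jide.
Ngozi is living and takes 1/6.
Jide is living and takes 1/6.

Chukwudi 1/3; Gbenga 1/6; Jide 1/6; Lanre 1/6; Ngozi 1/6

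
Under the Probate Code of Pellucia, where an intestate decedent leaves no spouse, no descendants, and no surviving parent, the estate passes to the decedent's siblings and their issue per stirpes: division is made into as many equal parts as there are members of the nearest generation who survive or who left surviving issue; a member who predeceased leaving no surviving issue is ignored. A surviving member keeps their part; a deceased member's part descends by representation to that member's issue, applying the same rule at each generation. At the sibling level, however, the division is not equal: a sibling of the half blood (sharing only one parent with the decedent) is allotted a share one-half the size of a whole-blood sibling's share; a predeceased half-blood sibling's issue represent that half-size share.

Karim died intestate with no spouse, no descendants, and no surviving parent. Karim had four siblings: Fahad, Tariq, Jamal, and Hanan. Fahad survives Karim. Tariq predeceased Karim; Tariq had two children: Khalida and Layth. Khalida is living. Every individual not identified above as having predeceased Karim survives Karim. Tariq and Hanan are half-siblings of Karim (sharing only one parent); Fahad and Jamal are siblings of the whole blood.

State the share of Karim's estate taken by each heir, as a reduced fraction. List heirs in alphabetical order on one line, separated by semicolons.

Fahad 1/3; Hanan 1/6; Jamal 1/3; Khalida 1/12; Layth 1/12

No spouse, descendants, or parent survives, so the estate passes to Karim's siblings per stirpes.
Half-blood siblings count for one-half the weight of whole-blood siblings at the initial division.
Dividing 1 in proportion to weights (total weight 3): Fahad (weight 1) → 1/3; Tariq (weight 1/2) → 1/6; Jamal (weight 1) → 1/3; Hanan (weight 1/2) → 1/6.
Fahad is living and takes 1/3.
Tariq predeceased; the 1/6 allotted to Tariq's branch passes to Tariq's issue by representation.
The 1/6 is divided into 2 equal shares of 1/12 among Khalida, Layth.
Khalida is living and takes 1/12.
Layth is living and takes 1/12.
Jamal is living and takes 1/3.
Hanan is living and takes 1/6.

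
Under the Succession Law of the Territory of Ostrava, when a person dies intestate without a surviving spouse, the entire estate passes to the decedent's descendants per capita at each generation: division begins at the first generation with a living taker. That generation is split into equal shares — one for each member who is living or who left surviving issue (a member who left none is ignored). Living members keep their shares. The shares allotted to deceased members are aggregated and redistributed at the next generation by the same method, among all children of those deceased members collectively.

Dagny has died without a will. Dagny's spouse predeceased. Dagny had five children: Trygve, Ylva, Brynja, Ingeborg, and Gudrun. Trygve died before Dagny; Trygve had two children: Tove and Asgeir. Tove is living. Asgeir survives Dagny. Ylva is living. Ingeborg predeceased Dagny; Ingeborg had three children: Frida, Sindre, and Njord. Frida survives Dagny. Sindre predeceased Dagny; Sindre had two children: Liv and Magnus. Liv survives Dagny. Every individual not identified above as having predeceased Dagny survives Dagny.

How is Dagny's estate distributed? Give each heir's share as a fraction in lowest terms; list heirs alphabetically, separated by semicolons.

Asgeir 2/25; Brynja 1/5; Frida 2/25; Gudrun 1/5; Liv 1/25; Magnus 1/25; Njord 2/25; Tove 2/25; Ylva 1/5

There is no surviving spouse, so the entire estate passes to Dagny's descendants per capita at each generation.
At generation 1 (Trygve, Ylva, Brynja, Ingeborg, Gudrun) there are 5 shares of (1)/5 = 1/5 each.
Living: Ylva, Brynja, and Gudrun — each takes 1/5.
Deceased: Trygve and Ingeborg. Their combined 2/5 is pooled and carried to generation 2.
At generation 2 (Tove, Asgeir, Frida, Sindre, Njord) there are 5 shares of (2/5)/5 = 2/25 each.
Living: Tove, Asgeir, Frida, and Njord — each takes 2/25.
Deceased: Sindre. That 2/25 share is carried to generation 3.
At generation 3 (Liv, Magnus) there are 2 shares of (2/25)/2 = 1/25 each.
Living: Liv and Magnus — each takes 1/25.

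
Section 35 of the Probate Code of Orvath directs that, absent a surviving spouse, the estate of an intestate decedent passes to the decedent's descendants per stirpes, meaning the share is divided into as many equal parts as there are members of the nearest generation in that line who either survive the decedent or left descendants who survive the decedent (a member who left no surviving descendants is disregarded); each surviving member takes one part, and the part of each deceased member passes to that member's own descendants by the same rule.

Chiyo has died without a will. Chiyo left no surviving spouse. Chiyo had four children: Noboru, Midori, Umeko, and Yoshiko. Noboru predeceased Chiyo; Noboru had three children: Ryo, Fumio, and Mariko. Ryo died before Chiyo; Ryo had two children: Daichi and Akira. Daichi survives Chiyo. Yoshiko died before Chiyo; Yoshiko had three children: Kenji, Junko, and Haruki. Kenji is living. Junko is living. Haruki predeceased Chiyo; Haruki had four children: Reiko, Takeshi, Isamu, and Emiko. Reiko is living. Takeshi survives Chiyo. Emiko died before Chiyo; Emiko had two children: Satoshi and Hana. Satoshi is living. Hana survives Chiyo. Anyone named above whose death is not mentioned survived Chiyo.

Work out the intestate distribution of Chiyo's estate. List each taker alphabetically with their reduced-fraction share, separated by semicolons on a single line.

Akira 1/24; Daichi 1/24; Fumio 1/12; Hana 1/96; Isamu 1/48; Junko 1/12; Kenji 1/12; Mariko 1/12; Midori 1/4; Reiko 1/48; Satoshi 1/96; Takeshi 1/48; Umeko 1/4

There is no surviving spouse, so the entire estate passes to Chiyo's descendants per stirpes.
The estate is divided into 4 equal shares of 1/4 among Noboru, Midori, Umeko, Yoshiko.
Noboru predeceased; the 1/4 allotted to Noboru's branch passes to Noboru's issue by representation.
The 1/4 is divided into 3 equal shares of 1/12 among Ryo, Fumio, Mariko.
Ryo predeceased; the 1/12 allotted to Ryo's branch passes to Ryo's issue by representation.
The 1/12 is divided into 2 equal shares of 1/24 among Daichi, Akira.
Daichi is living and takes 1/24.
Akira is living and takes 1/24.
Fumio is living and takes 1/12.
Mariko is living and takes 1/12.
Midori is living and takes 1/4.
Umeko is living and takes 1/4.
Yoshiko predeceased; the 1/4 allotted to Yoshiko's branch passes to Yoshiko's issue by representation.
The 1/4 is divided into 3 equal shares of 1/12 among Kenji, Junko, Haruki.
Kenji is living and takes 1/12.
Junko is living and takes 1/12.
Haruki predeceased; the 1/12 allotted to Haruki's branch passes to Haruki's issue by representation.
The 1/12 is divided into 4 equal shares of 1/48 among Reiko, Takeshi, Isamu, Emiko.
Reiko is living and takes 1/48.
Takeshi is living and takes 1/48.
Isamu is living and takes 1/48.
Emiko predeceased; the 1/48 allotted to Emiko's branch passes to Emiko's issue by representation.
The 1/48 is divided into 2 equal shares of 1/96 among Satoshi, Hana.
Satoshi is living and takes 1/96.
Hana is living and takes 1/96.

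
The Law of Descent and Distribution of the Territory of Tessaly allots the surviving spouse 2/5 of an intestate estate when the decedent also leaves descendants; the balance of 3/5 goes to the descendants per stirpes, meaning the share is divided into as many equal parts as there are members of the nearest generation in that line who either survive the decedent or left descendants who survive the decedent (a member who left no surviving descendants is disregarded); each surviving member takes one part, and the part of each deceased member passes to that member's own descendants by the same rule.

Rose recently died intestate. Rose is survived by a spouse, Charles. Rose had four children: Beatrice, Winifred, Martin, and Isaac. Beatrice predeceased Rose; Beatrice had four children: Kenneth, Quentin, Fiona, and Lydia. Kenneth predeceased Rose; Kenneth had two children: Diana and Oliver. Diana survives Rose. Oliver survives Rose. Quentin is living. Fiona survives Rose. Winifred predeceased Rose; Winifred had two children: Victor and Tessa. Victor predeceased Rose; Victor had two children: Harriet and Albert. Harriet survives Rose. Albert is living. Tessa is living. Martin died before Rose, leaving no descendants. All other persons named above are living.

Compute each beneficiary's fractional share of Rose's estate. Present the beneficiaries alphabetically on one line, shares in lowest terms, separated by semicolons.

Charles, as surviving spouse, takes 2/5.
The remaining 3/5 passes to Rose's descendants per stirpes.
Martin left no surviving issue, so that branch lapses and is disregarded.
The 3/5 is divided into 3 equal shares of 1/5 among Beatrice, Winifred, Isaac.
Beatrice predeceased; the 1/5 allotted to Beatrice's branch passes to Beatrice's issue by representation.
The 1/5 is divided into 4 equal shares of 1/20 among Kenneth, Quentin, Fiona, Lydia.
Kenneth predeceased; the 1/20 allotted to Kenneth's branch passes to Kenneth's issue by representation.
The 1/20 is divided into 2 equal shares of 1/40 among Diana, Oliver.
Diana is living and takes 1/40.
Oliver is living and takes 1/40.
Quentin is living and takes 1/20.
Fiona is living and takes 1/20.
Lydia is living and takes 1/20.
Winifred predeceased; the 1/5 allotted to Winifred's branch passes to Winifred's issue by representation.
The 1/5 is divided into 2 equal shares of 1/10 among Victor, Tessa.
Victor predeceased; the 1/10 allotted to Victor's branch passes to Victor's issue by representation.
The 1/10 is divided into 2 equal shares of 1/20 among Harriet, Albert.
Harriet is living and takes 1/20.
Albert is living and takes 1/20.
Tessa is living and takes 1/10.
Isaac is living and takes 1/5.

Albert 1/20; Charles 2/5; Diana 1/40; Fiona 1/20; Harriet 1/20; Isaac 1/5; Lydia 1/20; Oliver 1/40; Quentin 1/20; Tessa 1/10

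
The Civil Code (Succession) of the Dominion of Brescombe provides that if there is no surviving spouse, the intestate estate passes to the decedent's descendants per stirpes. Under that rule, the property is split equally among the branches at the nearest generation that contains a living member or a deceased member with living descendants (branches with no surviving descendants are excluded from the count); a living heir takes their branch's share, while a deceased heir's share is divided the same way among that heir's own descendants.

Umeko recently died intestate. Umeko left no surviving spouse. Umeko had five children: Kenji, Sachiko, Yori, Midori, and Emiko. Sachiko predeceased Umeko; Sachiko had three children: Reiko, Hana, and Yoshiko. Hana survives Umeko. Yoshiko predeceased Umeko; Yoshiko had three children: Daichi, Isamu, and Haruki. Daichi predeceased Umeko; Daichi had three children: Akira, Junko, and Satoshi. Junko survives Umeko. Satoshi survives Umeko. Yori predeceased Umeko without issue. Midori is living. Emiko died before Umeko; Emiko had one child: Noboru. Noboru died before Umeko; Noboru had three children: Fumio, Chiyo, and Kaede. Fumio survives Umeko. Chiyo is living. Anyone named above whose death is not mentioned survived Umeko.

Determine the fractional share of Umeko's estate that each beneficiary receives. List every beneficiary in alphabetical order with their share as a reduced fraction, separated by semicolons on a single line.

There is no surviving spouse, so the entire estate passes to Umeko's descendants per stirpes.
Yori left no surviving issue, so that branch lapses and is disregarded.
The estate is divided into 4 equal shares of 1/4 among Kenji, Sachiko, Midori, Emiko.
Kenji is living and takes 1/4.
Sachiko predeceased; the 1/4 allotted to Sachiko's branch passes to Sachiko's issue by representation.
The 1/4 is divided into 3 equal shares of 1/12 among Reiko, Hana, Yoshiko.
Reiko is living and takes 1/12.
Hana is living and takes 1/12.
Yoshiko predeceased; the 1/12 allotted to Yoshiko's branch passes to Yoshiko's issue by representation.
The 1/12 is divided into 3 equal shares of 1/36 among Daichi, Isamu, Haruki.
Daichi predeceased; the 1/36 allotted to Daichi's branch passes to Daichi's issue by representation.
The 1/36 is divided into 3 equal shares of 1/108 among Akira, Junko, Satoshi.
Akira is living and takes 1/108.
Junko is living and takes 1/108.
Satoshi is living and takes 1/108.
Isamu is living and takes 1/36.
Haruki is living and takes 1/36.
Midori is living and takes 1/4.
Emiko predeceased; the 1/4 allotted to Emiko's branch passes to Emiko's issue by representation.
Noboru's line is the sole branch at this level, so the full 1/4 passes to Noboru's issue by representation.
The 1/4 is divided into 3 equal shares of 1/12 among Fumio, Chiyo, Kaede.
Fumio is living and takes 1/12.
Chiyo is living and takes 1/12.
Kaede is living and takes 1/12.

Akira 1/108; Chiyo 1/12; Fumio 1/12; Hana 1/12; Haruki 1/36; Isamu 1/36; Junko 1/108; Kaede 1/12; Kenji 1/4; Midori 1/4; Reiko 1/12; Satoshi 1/108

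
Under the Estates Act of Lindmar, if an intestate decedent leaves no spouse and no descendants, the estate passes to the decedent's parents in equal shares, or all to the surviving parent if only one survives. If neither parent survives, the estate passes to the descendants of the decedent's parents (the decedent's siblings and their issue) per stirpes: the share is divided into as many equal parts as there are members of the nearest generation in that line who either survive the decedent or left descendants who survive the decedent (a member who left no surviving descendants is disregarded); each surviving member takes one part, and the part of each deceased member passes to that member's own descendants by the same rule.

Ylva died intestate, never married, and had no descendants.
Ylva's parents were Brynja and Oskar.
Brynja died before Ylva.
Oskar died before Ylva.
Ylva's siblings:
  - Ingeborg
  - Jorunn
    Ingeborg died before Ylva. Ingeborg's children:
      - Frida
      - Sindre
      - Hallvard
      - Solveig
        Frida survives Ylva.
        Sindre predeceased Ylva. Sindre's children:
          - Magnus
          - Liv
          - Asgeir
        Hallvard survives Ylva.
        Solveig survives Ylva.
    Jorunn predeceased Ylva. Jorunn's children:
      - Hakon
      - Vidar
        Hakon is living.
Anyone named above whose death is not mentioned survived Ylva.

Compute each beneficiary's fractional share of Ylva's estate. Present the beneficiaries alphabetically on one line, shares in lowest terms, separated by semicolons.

Asgeir 1/24; Frida 1/8; Hakon 1/4; Hallvard 1/8; Liv 1/24; Magnus 1/24; Solveig 1/8; Vidar 1/4

Neither parent survives and there are no descendants, so the estate passes to Ylva's siblings and their issue per stirpes.
The estate is divided into 2 equal shares of 1/2 among Ingeborg, Jorunn.
Ingeborg predeceased; the 1/2 allotted to Ingeborg's branch passes to Ingeborg's issue by representation.
The 1/2 is divided into 4 equal shares of 1/8 among Frida, Sindre, Hallvard, Solveig.
Frida is living and takes 1/8.
Sindre predeceased; the 1/8 allotted to Sindre's branch passes to Sindre's issue by representation.
The 1/8 is divided into 3 equal shares of 1/24 among Magnus, Liv, Asgeir.
Magnus is living and takes 1/24.
Liv is living and takes 1/24.
Asgeir is living and takes 1/24.
Hallvard is living and takes 1/8.
Solveig is living and takes 1/8.
Jorunn predeceased; the 1/2 allotted to Jorunn's branch passes to Jorunn's issue by representation.
The 1/2 is divided into 2 equal shares of 1/4 among Hakon, Vidar.
Hakon is living and takes 1/4.
Vidar is living and takes 1/4.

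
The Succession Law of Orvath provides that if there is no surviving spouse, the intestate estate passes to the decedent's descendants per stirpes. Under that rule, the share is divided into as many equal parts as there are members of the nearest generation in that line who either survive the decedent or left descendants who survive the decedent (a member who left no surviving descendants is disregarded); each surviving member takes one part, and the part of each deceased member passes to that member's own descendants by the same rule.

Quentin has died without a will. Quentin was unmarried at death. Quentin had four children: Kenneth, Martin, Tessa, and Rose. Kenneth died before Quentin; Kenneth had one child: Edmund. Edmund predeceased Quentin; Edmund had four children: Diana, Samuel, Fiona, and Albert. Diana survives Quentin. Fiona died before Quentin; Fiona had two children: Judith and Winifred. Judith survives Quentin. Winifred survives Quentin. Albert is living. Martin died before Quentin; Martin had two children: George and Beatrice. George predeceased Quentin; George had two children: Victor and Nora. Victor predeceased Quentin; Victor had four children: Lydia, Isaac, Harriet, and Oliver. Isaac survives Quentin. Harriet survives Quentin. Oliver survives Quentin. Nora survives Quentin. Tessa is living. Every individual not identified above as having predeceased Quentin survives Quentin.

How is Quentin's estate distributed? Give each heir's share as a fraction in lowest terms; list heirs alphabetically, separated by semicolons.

There is no surviving spouse, so the entire estate passes to Quentin's descendants per stirpes.
The estate is divided into 4 equal shares of 1/4 among Kenneth, Martin, Tessa, Rose.
Kenneth predeceased; the 1/4 allotted to Kenneth's branch passes to Kenneth's issue by representation.
Edmund's line is the sole branch at this level, so the full 1/4 passes to Edmund's issue by representation.
The 1/4 is divided into 4 equal shares of 1/16 among Diana, Samuel, Fiona, Albert.
Diana is living and takes 1/16.
Samuel is living and takes 1/16.
Fiona predeceased; the 1/16 allotted to Fiona's branch passes to Fiona's issue by representation.
The 1/16 is divided into 2 equal shares of 1/32 among Judith, Winifred.
Judith is living and takes 1/32.
Winifred is living and takes 1/32.
Albert is living and takes 1/16.
Martin predeceased; the 1/4 allotted to Martin's branch passes to Martin's issue by representation.
The 1/4 is divided into 2 equal shares of 1/8 among George, Beatrice.
George predeceased; the 1/8 allotted to George's branch passes to George's issue by representation.
The 1/8 is divided into 2 equal shares of 1/16 among Victor, Nora.
Victor predeceased; the 1/16 allotted to Victor's branch passes to Victor's issue by representation.
The 1/16 is divided into 4 equal shares of 1/64 among Lydia, Isaac, Harriet, Oliver.
Lydia is living and takes 1/64.
Isaac is living and takes 1/64.
Harriet is living and takes 1/64.
Oliver is living and takes 1/64.
Nora is living and takes 1/16.
Beatrice is living and takes 1/8.
Tessa is living and takes 1/4.
Rose is living and takes 1/4.

Albert 1/16; Beatrice 1/8; Diana 1/16; Harriet 1/64; Isaac 1/64; Judith 1/32; Lydia 1/64; Nora 1/16; Oliver 1/64; Rose 1/4; Samuel 1/16; Tessa 1/4; Winifred 1/32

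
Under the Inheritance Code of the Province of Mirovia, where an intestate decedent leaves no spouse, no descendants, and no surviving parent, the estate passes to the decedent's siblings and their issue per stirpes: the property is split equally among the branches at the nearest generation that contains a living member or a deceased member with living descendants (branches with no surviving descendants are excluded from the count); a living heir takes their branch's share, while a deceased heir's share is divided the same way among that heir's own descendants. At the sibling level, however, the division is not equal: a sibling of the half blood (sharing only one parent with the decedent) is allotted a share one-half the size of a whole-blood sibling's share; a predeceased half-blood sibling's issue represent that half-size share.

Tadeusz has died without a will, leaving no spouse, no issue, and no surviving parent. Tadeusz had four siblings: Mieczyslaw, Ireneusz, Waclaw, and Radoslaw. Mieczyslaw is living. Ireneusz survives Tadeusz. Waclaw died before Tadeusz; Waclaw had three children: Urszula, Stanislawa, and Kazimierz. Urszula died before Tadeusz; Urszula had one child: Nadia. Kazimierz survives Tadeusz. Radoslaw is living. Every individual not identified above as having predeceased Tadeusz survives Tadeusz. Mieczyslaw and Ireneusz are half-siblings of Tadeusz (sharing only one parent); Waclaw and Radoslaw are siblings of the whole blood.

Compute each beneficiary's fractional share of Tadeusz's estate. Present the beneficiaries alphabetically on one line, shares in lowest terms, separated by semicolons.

Ireneusz 1/6; Kazimierz 1/9; Mieczyslaw 1/6; Nadia 1/9; Radoslaw 1/3; Stanislawa 1/9

No spouse, descendants, or parent survives, so the estate passes to Tadeusz's siblings per stirpes.
Half-blood siblings count for one-half the weight of whole-blood siblings at the initial division.
Dividing 1 in proportion to weights (total weight 3): Mieczyslaw (weight 1/2) → 1/6; Ireneusz (weight 1/2) → 1/6; Waclaw (weight 1) → 1/3; Radoslaw (weight 1) → 1/3.
Mieczyslaw is living and takes 1/6.
Ireneusz is living and takes 1/6.
Waclaw predeceased; the 1/3 allotted to Waclaw's branch passes to Waclaw's issue by representation.
The 1/3 is divided into 3 equal shares of 1/9 among Urszula, Stanislawa, Kazimierz.
Urszula predeceased; the 1/9 allotted to Urszula's branch passes to Urszula's issue by representation.
Nadia is the sole taker at this level and receives the full 1/9.
Stanislawa is living and takes 1/9.
Kazimierz is living and takes 1/9.
Radoslaw is living and takes 1/3.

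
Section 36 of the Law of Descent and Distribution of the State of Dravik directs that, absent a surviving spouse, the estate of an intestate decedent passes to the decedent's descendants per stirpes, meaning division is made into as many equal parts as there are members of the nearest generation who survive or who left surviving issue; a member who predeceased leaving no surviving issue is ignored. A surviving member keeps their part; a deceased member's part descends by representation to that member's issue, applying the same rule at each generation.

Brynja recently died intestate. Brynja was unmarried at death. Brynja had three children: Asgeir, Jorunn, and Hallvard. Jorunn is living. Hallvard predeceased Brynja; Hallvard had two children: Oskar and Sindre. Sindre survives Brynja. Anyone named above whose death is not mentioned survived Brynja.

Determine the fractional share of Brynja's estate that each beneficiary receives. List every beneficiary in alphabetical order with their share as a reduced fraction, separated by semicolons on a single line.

Asgeir 1/3; Jorunn 1/3; Oskar 1/6; Sindre 1/6

There is no surviving spouse, so the entire estate passes to Brynja's descendants per stirpes.
The estate is divided into 3 equal shares of 1/3 among Asgeir, Jorunn, Hallvard.
Asgeir is living and takes 1/3.
Jorunn is living and takes 1/3.
Hallvard predeceased; the 1/3 allotted to Hallvard's branch passes to Hallvard's issue by representation.
The 1/3 is divided into 2 equal shares of 1/6 among Oskar, Sindre.
Oskar is living and takes 1/6.
Sindre is living and takes 1/6.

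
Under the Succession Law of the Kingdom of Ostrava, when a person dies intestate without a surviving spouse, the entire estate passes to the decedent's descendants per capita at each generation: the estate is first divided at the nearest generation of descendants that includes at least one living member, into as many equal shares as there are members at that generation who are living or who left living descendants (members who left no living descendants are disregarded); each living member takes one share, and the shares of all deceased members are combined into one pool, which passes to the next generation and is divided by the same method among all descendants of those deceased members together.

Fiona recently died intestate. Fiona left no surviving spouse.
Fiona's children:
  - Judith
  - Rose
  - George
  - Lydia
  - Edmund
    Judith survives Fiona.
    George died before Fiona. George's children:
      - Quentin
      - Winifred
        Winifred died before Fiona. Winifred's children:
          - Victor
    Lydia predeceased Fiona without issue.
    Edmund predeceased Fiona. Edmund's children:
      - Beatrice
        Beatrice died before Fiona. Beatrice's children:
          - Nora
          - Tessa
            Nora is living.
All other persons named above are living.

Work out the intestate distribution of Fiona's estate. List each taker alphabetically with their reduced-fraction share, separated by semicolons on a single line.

There is no surviving spouse, so the entire estate passes to Fiona's descendants per capita at each generation.
At generation 1 (Judith, Rose, George, Edmund) there are 4 shares of (1)/4 = 1/4 each.
Living: Judith and Rose — each takes 1/4.
Deceased: George and Edmund. Their combined 1/2 is pooled and carried to generation 2.
At generation 2 (Quentin, Winifred, Beatrice) there are 3 shares of (1/2)/3 = 1/6 each.
Living: Quentin — each takes 1/6.
Deceased: Winifred and Beatrice. Their combined 1/3 is pooled and carried to generation 3.
At generation 3 (Victor, Nora, Tessa) there are 3 shares of (1/3)/3 = 1/9 each.
Living: Victor, Nora, and Tessa — each takes 1/9.

Judith 1/4; Nora 1/9; Quentin 1/6; Rose 1/4; Tessa 1/9; Victor 1/9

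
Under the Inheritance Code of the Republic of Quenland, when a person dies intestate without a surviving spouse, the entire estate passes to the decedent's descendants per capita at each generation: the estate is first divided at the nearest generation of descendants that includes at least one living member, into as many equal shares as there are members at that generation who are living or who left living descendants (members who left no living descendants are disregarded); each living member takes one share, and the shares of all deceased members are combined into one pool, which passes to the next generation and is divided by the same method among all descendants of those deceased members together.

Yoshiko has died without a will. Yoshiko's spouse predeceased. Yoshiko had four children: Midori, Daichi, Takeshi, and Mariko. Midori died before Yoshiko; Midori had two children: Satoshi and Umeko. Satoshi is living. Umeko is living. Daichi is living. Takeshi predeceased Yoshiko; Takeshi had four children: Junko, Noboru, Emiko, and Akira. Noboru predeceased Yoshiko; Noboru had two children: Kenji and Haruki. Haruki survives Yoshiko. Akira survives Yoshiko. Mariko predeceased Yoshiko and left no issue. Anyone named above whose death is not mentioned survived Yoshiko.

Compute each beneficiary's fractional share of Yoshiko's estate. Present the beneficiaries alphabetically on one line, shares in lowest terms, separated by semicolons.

Akira 1/9; Daichi 1/3; Emiko 1/9; Haruki 1/18; Junko 1/9; Kenji 1/18; Satoshi 1/9; Umeko 1/9

There is no surviving spouse, so the entire estate passes to Yoshiko's descendants per capita at each generation.
At generation 1 (Midori, Daichi, Takeshi) there are 3 shares of (1)/3 = 1/3 each.
Living: Daichi — each takes 1/3.
Deceased: Midori and Takeshi. Their combined 2/3 is pooled and carried to generation 2.
At generation 2 (Satoshi, Umeko, Junko, Noboru, Emiko, Akira) there are 6 shares of (2/3)/6 = 1/9 each.
Living: Satoshi, Umeko, Junko, Emiko, and Akira — each takes 1/9.
Deceased: Noboru. That 1/9 share is carried to generation 3.
At generation 3 (Kenji, Haruki) there are 2 shares of (1/9)/2 = 1/18 each.
Living: Kenji and Haruki — each takes 1/18.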